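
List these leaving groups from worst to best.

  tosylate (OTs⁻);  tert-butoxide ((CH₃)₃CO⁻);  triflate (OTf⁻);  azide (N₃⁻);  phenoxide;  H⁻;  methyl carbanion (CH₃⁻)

triflate (OTf⁻): pKₐ(CF₃SO₃H (triflic acid)) ≈ -14 — charge spread over three oxygens and a CF₃ group; the premier leaving group in synthesis
tosylate (OTs⁻): pKₐ(p-CH₃C₆H₄SO₃H (TsOH)) ≈ -2.8
azide (N₃⁻): pKₐ(HN₃) ≈ 4.7
phenoxide: pKₐ(C₆H₅OH (phenol)) ≈ 10 — resonance into the ring helps, but still a poor LG
tert-butoxide ((CH₃)₃CO⁻): pKₐ(t-BuOH) ≈ 18 — bulky, strongly basic alkoxide
H⁻: pKₐ(H₂) ≈ 36 — extremely strong base; leaves only in special hydride-transfer contexts
methyl carbanion (CH₃⁻): pKₐ(CH₄) ≈ 48
Reversing gives the worst-to-best order requested.

methyl carbanion (CH₃⁻) < H⁻ < tert-butoxide ((CH₃)₃CO⁻) < phenoxide < azide (N₃⁻) < tosylate (OTs⁻) < triflate (OTf⁻)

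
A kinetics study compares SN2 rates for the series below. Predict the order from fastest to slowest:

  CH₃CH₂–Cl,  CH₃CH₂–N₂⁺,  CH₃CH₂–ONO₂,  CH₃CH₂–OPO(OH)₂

CH₃CH₂–N₂⁺ > CH₃CH₂–Cl > CH₃CH₂–ONO₂ > CH₃CH₂–OPO(OH)₂

Same R in every case — rank the leaving groups.
A good leaving group is a weak base: the lower the pKₐ of its conjugate acid, the more readily it departs.
CH₃CH₂–N₂⁺ loses N₂: no meaningful conjugate acid; N₂ departs as an exceptionally stable neutral molecule
CH₃CH₂–Cl loses Cl⁻: pKₐ(HCl) ≈ -7
CH₃CH₂–ONO₂ loses NO₃⁻: pKₐ(HNO₃) ≈ -1.3
CH₃CH₂–OPO(OH)₂ loses H₂PO₄⁻: pKₐ(H₃PO₄) ≈ 2.1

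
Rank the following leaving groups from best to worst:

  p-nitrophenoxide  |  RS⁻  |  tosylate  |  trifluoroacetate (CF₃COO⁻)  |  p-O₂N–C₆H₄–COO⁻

tosylate: pKₐ(p-CH₃C₆H₄SO₃H (TsOH)) ≈ -2.8
trifluoroacetate (CF₃COO⁻): pKₐ(CF₃COOH) ≈ 0.2
p-O₂N–C₆H₄–COO⁻: pKₐ(p-nitrobenzoic acid) ≈ 3.4
p-nitrophenoxide: pKₐ(p-nitrophenol) ≈ 7.2
RS⁻: pKₐ(RSH (a thiol)) ≈ 10.5

tosylate > trifluoroacetate (CF₃COO⁻) > p-O₂N–C₆H₄–COO⁻ > p-nitrophenoxide > RS⁻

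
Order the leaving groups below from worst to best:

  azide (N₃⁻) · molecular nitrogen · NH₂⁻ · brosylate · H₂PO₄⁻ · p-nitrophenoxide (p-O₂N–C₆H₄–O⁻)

NH₂⁻ < p-nitrophenoxide (p-O₂N–C₆H₄–O⁻) < azide (N₃⁻) < H₂PO₄⁻ < brosylate < molecular nitrogen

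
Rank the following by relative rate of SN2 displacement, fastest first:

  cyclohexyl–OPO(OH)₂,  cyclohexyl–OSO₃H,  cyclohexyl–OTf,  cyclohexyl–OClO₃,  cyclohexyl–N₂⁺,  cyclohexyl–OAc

cyclohexyl–N₂⁺ > cyclohexyl–OTf > cyclohexyl–OClO₃ > cyclohexyl–OSO₃H > cyclohexyl–OPO(OH)₂ > cyclohexyl–OAc

The skeletons are identical, so relative rate is governed entirely by leaving-group ability.
Leaving-group ability tracks the stability of the departed species; conjugate-acid pKₐ is the usual yardstick (lower pKₐ → better LG).
cyclohexyl–N₂⁺ loses N₂: no meaningful conjugate acid; N₂ departs as an exceptionally stable neutral molecule
cyclohexyl–OTf loses OTf⁻: pKₐ(CF₃SO₃H (triflic acid)) ≈ -14
cyclohexyl–OClO₃ loses ClO₄⁻: pKₐ(HClO₄) ≈ -10
cyclohexyl–OSO₃H loses HSO₄⁻: pKₐ(H₂SO₄) ≈ -3
cyclohexyl–OPO(OH)₂ loses H₂PO₄⁻: pKₐ(H₃PO₄) ≈ 2.1
cyclohexyl–OAc loses AcO⁻: pKₐ(CH₃COOH) ≈ 4.8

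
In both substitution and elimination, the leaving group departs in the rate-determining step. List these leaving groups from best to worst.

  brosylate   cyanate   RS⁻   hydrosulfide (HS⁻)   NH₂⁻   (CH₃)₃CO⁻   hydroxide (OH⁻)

The more stable X⁻ (or X) is on its own — i.e. the weaker a base it is — the better a leaving group it makes.
brosylate: pKₐ(p-BrC₆H₄SO₃H) ≈ -2.8
cyanate: pKₐ(HOCN) ≈ 3.5
hydrosulfide (HS⁻): pKₐ(H₂S) ≈ 7
RS⁻: pKₐ(RSH (a thiol)) ≈ 10.5
hydroxide (OH⁻): pKₐ(H₂O) ≈ 15.7
(CH₃)₃CO⁻: pKₐ(t-BuOH) ≈ 18
NH₂⁻: pKₐ(NH₃) ≈ 38

brosylate > cyanate > hydrosulfide (HS⁻) > RS⁻ > hydroxide (OH⁻) > (CH₃)₃CO⁻ > NH₂⁻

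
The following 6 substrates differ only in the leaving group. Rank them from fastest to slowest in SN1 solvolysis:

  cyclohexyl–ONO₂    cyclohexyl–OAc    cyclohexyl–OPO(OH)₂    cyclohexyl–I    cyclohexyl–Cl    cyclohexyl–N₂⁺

Identical carbon frameworks mean the comparison reduces to leaving-group quality.
A good leaving group is a weak base: the lower the pKₐ of its conjugate acid, the more readily it departs.
cyclohexyl–N₂⁺ loses N₂: no meaningful conjugate acid; N₂ departs as an exceptionally stable neutral molecule
cyclohexyl–I loses I⁻: pKₐ(HI) ≈ -10
cyclohexyl–Cl loses Cl⁻: pKₐ(HCl) ≈ -7
cyclohexyl–ONO₂ loses NO₃⁻: pKₐ(HNO₃) ≈ -1.3
cyclohexyl–OPO(OH)₂ loses H₂PO₄⁻: pKₐ(H₃PO₄) ≈ 2.1
cyclohexyl–OAc loses AcO⁻: pKₐ(CH₃COOH) ≈ 4.8

cyclohexyl–N₂⁺ > cyclohexyl–I > cyclohexyl–Cl > cyclohexyl–ONO₂ > cyclohexyl–OPO(OH)₂ > cyclohexyl–OAc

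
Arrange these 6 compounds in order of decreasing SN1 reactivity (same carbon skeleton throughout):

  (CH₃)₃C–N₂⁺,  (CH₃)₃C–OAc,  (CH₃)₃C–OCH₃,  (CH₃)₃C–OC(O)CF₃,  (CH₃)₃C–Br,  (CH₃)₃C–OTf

(CH₃)₃C–N₂⁺ > (CH₃)₃C–OTf > (CH₃)₃C–Br > (CH₃)₃C–OC(O)CF₃ > (CH₃)₃C–OAc > (CH₃)₃C–OCH₃

Same R in every case — rank the leaving groups.
The more stable X⁻ (or X) is on its own — i.e. the weaker a base it is — the better a leaving group it makes.
(CH₃)₃C–N₂⁺ loses N₂: no meaningful conjugate acid; N₂ departs as an exceptionally stable neutral molecule
(CH₃)₃C–OTf loses OTf⁻: pKₐ(CF₃SO₃H (triflic acid)) ≈ -14
(CH₃)₃C–Br loses Br⁻: pKₐ(HBr) ≈ -9
(CH₃)₃C–OC(O)CF₃ loses CF₃COO⁻: pKₐ(CF₃COOH) ≈ 0.2
(CH₃)₃C–OAc loses AcO⁻: pKₐ(CH₃COOH) ≈ 4.8
(CH₃)₃C–OCH₃ loses CH₃O⁻: pKₐ(CH₃OH) ≈ 15.5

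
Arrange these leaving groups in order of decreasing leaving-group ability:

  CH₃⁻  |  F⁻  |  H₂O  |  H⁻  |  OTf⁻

A good leaving group is a weak base: the lower the pKₐ of its conjugate acid, the more readily it departs.
OTf⁻: pKₐ(CF₃SO₃H (triflic acid)) ≈ -14 — charge spread over three oxygens and a CF₃ group; the premier leaving group in synthesis
H₂O: pKₐ(H₃O⁺) ≈ -1.7 — neutral; leaves from a protonated alcohol (R–OH₂⁺)
F⁻: pKₐ(HF) ≈ 3.2 — small and strongly basic; the poor halide leaving group
H⁻: pKₐ(H₂) ≈ 36 — extremely strong base; leaves only in special hydride-transfer contexts
CH₃⁻: pKₐ(CH₄) ≈ 48 — unstabilised carbanion; the worst conceivable leaving group

OTf⁻ > H₂O > F⁻ > H⁻ > CH₃⁻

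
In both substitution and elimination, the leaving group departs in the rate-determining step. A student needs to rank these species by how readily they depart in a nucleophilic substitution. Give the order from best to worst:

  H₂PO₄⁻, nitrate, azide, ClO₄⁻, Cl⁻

ClO₄⁻ > Cl⁻ > nitrate > H₂PO₄⁻ > azide

A good leaving group is a weak base: the lower the pKₐ of its conjugate acid, the more readily it departs.
ClO₄⁻: pKₐ(HClO₄) ≈ -10
Cl⁻: pKₐ(HCl) ≈ -7
nitrate: pKₐ(HNO₃) ≈ -1.3
H₂PO₄⁻: pKₐ(H₃PO₄) ≈ 2.1
azide: pKₐ(HN₃) ≈ 4.7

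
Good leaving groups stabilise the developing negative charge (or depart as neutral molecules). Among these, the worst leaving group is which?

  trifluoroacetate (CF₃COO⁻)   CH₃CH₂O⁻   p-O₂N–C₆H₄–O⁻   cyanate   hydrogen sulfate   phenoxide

A good leaving group is a weak base: the lower the pKₐ of its conjugate acid, the more readily it departs.
hydrogen sulfate: pKₐ(H₂SO₄) ≈ -3
trifluoroacetate (CF₃COO⁻): pKₐ(CF₃COOH) ≈ 0.2
cyanate: pKₐ(HOCN) ≈ 3.5
p-O₂N–C₆H₄–O⁻: pKₐ(p-nitrophenol) ≈ 7.2
phenoxide: pKₐ(C₆H₅OH (phenol)) ≈ 10
CH₃CH₂O⁻: pKₐ(CH₃CH₂OH) ≈ 16

CH₃CH₂O⁻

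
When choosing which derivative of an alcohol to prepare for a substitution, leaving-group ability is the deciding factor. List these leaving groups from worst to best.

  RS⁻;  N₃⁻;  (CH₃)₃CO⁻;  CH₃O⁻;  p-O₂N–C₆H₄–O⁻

A good leaving group is a weak base: the lower the pKₐ of its conjugate acid, the more readily it departs.
N₃⁻: pKₐ(HN₃) ≈ 4.7
p-O₂N–C₆H₄–O⁻: pKₐ(p-nitrophenol) ≈ 7.2
RS⁻: pKₐ(RSH (a thiol)) ≈ 10.5
CH₃O⁻: pKₐ(CH₃OH) ≈ 15.5
(CH₃)₃CO⁻: pKₐ(t-BuOH) ≈ 18
The question asks for worst first, so the sequence is read in increasing leaving-group ability.

(CH₃)₃CO⁻ < CH₃O⁻ < RS⁻ < p-O₂N–C₆H₄–O⁻ < N₃⁻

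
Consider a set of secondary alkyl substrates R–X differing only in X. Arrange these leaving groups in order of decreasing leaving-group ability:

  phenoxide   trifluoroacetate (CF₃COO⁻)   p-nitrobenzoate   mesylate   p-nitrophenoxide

mesylate > trifluoroacetate (CF₃COO⁻) > p-nitrobenzoate > p-nitrophenoxide > phenoxide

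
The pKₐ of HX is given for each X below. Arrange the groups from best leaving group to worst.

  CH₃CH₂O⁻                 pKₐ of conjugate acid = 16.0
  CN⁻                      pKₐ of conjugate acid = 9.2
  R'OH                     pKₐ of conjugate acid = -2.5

R'OH > CN⁻ > CH₃CH₂O⁻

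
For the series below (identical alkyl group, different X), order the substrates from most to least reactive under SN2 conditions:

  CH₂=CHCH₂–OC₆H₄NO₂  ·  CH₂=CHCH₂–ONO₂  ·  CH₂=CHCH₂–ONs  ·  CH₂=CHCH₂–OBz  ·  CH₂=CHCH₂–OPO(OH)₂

CH₂=CHCH₂–ONs > CH₂=CHCH₂–ONO₂ > CH₂=CHCH₂–OPO(OH)₂ > CH₂=CHCH₂–OBz > CH₂=CHCH₂–OC₆H₄NO₂

Same R in every case — rank the leaving groups.
A good leaving group is a weak base: the lower the pKₐ of its conjugate acid, the more readily it departs.
CH₂=CHCH₂–ONs loses ONs⁻: pKₐ(p-O₂NC₆H₄SO₃H) ≈ -3.5
CH₂=CHCH₂–ONO₂ loses NO₃⁻: pKₐ(HNO₃) ≈ -1.3
CH₂=CHCH₂–OPO(OH)₂ loses H₂PO₄⁻: pKₐ(H₃PO₄) ≈ 2.1
CH₂=CHCH₂–OBz loses PhCOO⁻: pKₐ(C₆H₅COOH) ≈ 4.2
CH₂=CHCH₂–OC₆H₄NO₂ loses p-O₂N–C₆H₄–O⁻: pKₐ(p-nitrophenol) ≈ 7.2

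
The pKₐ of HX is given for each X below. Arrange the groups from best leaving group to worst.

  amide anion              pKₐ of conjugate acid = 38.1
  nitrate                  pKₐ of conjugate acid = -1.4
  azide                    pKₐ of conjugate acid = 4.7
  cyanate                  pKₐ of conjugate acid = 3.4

nitrate > cyanate > azide > amide anion

Lower conjugate-acid pKₐ ⇒ weaker base ⇒ better leaving group.
Sorting by the given values: nitrate (-1.4), cyanate (3.4), azide (4.7), amide anion (38.1).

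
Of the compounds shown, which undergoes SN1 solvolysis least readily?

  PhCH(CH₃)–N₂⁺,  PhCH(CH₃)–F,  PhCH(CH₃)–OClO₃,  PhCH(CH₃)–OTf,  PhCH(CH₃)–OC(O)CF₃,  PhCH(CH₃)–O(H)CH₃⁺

PhCH(CH₃)–F

With the same alkyl group throughout, only the leaving group differentiates the rates.
The more stable X⁻ (or X) is on its own — i.e. the weaker a base it is — the better a leaving group it makes.
PhCH(CH₃)–N₂⁺ loses N₂: no meaningful conjugate acid; N₂ departs as an exceptionally stable neutral molecule
PhCH(CH₃)–OTf loses OTf⁻: pKₐ(CF₃SO₃H (triflic acid)) ≈ -14
PhCH(CH₃)–OClO₃ loses ClO₄⁻: pKₐ(HClO₄) ≈ -10
PhCH(CH₃)–O(H)CH₃⁺ loses R'OH: pKₐ(R'OH₂⁺) ≈ -2.4
PhCH(CH₃)–OC(O)CF₃ loses CF₃COO⁻: pKₐ(CF₃COOH) ≈ 0.2
PhCH(CH₃)–F loses F⁻: pKₐ(HF) ≈ 3.2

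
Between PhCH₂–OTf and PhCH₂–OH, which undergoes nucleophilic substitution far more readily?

From PhCH₂–OH the departing group would be OH⁻ (pKₐ(H₂O) ≈ 15.7). Strong base; essentially never leaves without prior activation.
From PhCH₂–OTf the leaving group is OTf⁻ (pKₐ(CF₃SO₃H (triflic acid)) ≈ -14). Charge spread over three oxygens and a CF₃ group; the premier leaving group in synthesis.
(In practice PhCH₂–OTf is made from PhCH₂–OH by treatment with Tf₂O / 2,6-lutidine, converting the hydroxyl into a triflate.)

PhCH₂–OTf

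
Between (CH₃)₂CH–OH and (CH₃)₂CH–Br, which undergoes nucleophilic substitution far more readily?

From (CH₃)₂CH–OH the departing group would be OH⁻ (pKₐ(H₂O) ≈ 15.7). Strong base; essentially never leaves without prior activation.
From (CH₃)₂CH–Br the leaving group is Br⁻ (pKₐ(HBr) ≈ -9). Weak base; good leaving group.
(In practice (CH₃)₂CH–Br is made from (CH₃)₂CH–OH by treatment with PBr₃, replacing the hydroxyl with bromide.)

(CH₃)₂CH–Br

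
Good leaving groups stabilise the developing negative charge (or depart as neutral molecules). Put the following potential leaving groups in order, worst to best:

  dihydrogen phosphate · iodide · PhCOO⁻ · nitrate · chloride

PhCOO⁻ < dihydrogen phosphate < nitrate < chloride < iodide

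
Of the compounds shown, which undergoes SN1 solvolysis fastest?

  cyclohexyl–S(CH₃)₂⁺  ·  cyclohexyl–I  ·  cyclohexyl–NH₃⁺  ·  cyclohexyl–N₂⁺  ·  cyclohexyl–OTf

cyclohexyl–N₂⁺

Same R in every case — rank the leaving groups.
Rank by basicity of the departing species: weakest base leaves most easily.
cyclohexyl–N₂⁺ loses N₂: no meaningful conjugate acid; N₂ departs as an exceptionally stable neutral molecule
cyclohexyl–OTf loses OTf⁻: pKₐ(CF₃SO₃H (triflic acid)) ≈ -14
cyclohexyl–I loses I⁻: pKₐ(HI) ≈ -10
cyclohexyl–S(CH₃)₂⁺ loses SR'₂: pKₐ(R'₂SH⁺) ≈ -7
cyclohexyl–NH₃⁺ loses NH₃: pKₐ(NH₄⁺) ≈ 9.2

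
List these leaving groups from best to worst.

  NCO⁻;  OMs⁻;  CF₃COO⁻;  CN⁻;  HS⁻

Leaving-group ability tracks the stability of the departed species; conjugate-acid pKₐ is the usual yardstick (lower pKₐ → better LG).
OMs⁻: pKₐ(CH₃SO₃H (MsOH)) ≈ -1.9
CF₃COO⁻: pKₐ(CF₃COOH) ≈ 0.2
NCO⁻: pKₐ(HOCN) ≈ 3.5
HS⁻: pKₐ(H₂S) ≈ 7
CN⁻: pKₐ(HCN) ≈ 9.2

OMs⁻ > CF₃COO⁻ > NCO⁻ > HS⁻ > CN⁻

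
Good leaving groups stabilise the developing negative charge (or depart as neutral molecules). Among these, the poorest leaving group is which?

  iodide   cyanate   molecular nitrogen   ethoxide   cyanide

ethoxide

A good leaving group is a weak base: the lower the pKₐ of its conjugate acid, the more readily it departs.
molecular nitrogen: no meaningful conjugate acid; N₂ departs as an exceptionally stable neutral molecule
iodide: pKₐ(HI) ≈ -10
cyanate: pKₐ(HOCN) ≈ 3.5
cyanide: pKₐ(HCN) ≈ 9.2
ethoxide: pKₐ(CH₃CH₂OH) ≈ 16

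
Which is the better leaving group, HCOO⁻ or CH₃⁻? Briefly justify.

HCOO⁻ is the better leaving group.
pKₐ(HCOOH) ≈ 3.8 versus pKₐ(CH₄) ≈ 48: HCOO⁻ is the much weaker base.
Resonance-stabilised carboxylate.

HCOO⁻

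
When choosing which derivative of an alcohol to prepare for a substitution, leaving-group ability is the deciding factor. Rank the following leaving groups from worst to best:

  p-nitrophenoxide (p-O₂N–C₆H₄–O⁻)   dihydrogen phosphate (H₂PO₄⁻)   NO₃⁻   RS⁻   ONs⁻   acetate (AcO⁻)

The more stable X⁻ (or X) is on its own — i.e. the weaker a base it is — the better a leaving group it makes.
ONs⁻: pKₐ(p-O₂NC₆H₄SO₃H) ≈ -3.5 — p-nitro group further stabilises the sulfonate
NO₃⁻: pKₐ(HNO₃) ≈ -1.3 — resonance-delocalised over three oxygens
dihydrogen phosphate (H₂PO₄⁻): pKₐ(H₃PO₄) ≈ 2.1
acetate (AcO⁻): pKₐ(CH₃COOH) ≈ 4.8 — resonance-stabilised but still a weak base
p-nitrophenoxide (p-O₂N–C₆H₄–O⁻): pKₐ(p-nitrophenol) ≈ 7.2 — nitro group delocalises the charge; the classic chromogenic LG
RS⁻: pKₐ(RSH (a thiol)) ≈ 10.5 — moderately basic; rarely leaves without activation
Listed from poorest to best leaving group as asked.

RS⁻ < p-nitrophenoxide (p-O₂N–C₆H₄–O⁻) < acetate (AcO⁻) < dihydrogen phosphate (H₂PO₄⁻) < NO₃⁻ < ONs⁻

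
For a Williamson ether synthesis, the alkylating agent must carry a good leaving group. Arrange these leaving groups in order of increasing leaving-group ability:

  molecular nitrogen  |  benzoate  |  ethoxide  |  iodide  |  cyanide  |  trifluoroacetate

Rank by basicity of the departing species: weakest base leaves most easily.
molecular nitrogen: no meaningful conjugate acid; N₂ departs as an exceptionally stable neutral molecule
iodide: pKₐ(HI) ≈ -10 — large, highly polarisable; very weak base
trifluoroacetate: pKₐ(CF₃COOH) ≈ 0.2 — strongly electron-withdrawing CF₃ stabilises the carboxylate
benzoate: pKₐ(C₆H₅COOH) ≈ 4.2 — aryl carboxylate
cyanide: pKₐ(HCN) ≈ 9.2
ethoxide: pKₐ(CH₃CH₂OH) ≈ 16 — strong base; alkoxides do not leave unassisted
Listed from poorest to best leaving group as asked.

ethoxide < cyanide < benzoate < trifluoroacetate < iodide < molecular nitrogen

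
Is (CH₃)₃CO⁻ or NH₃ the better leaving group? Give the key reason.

NH₃ is the better leaving group.
pKₐ(NH₄⁺) ≈ 9.2 versus pKₐ(t-BuOH) ≈ 18: NH₃ is the much weaker base.
Neutral but moderately basic; leaves from R–NH₃⁺.

NH₃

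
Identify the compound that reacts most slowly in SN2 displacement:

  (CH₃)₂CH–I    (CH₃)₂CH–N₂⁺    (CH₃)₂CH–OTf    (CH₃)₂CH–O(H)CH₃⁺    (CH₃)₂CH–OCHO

(CH₃)₂CH–OCHO

With the same alkyl group throughout, only the leaving group differentiates the rates.
Rank by basicity of the departing species: weakest base leaves most easily.
(CH₃)₂CH–N₂⁺ loses N₂: no meaningful conjugate acid; N₂ departs as an exceptionally stable neutral molecule
(CH₃)₂CH–OTf loses OTf⁻: pKₐ(CF₃SO₃H (triflic acid)) ≈ -14
(CH₃)₂CH–I loses I⁻: pKₐ(HI) ≈ -10
(CH₃)₂CH–O(H)CH₃⁺ loses R'OH: pKₐ(R'OH₂⁺) ≈ -2.4
(CH₃)₂CH–OCHO loses HCOO⁻: pKₐ(HCOOH) ≈ 3.8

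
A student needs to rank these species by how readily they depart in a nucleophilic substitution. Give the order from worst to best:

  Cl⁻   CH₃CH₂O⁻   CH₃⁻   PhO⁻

CH₃⁻ < CH₃CH₂O⁻ < PhO⁻ < Cl⁻

Cl⁻: pKₐ(HCl) ≈ -7 — moderately weak base
PhO⁻: pKₐ(C₆H₅OH (phenol)) ≈ 10 — resonance into the ring helps, but still a poor LG
CH₃CH₂O⁻: pKₐ(CH₃CH₂OH) ≈ 16 — strong base; alkoxides do not leave unassisted
CH₃⁻: pKₐ(CH₄) ≈ 48 — unstabilised carbanion; the worst conceivable leaving group
Reversing gives the worst-to-best order requested.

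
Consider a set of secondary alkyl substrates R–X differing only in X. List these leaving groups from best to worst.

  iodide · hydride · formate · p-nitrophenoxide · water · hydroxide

iodide > water > formate > p-nitrophenoxide > hydroxide > hydride

iodide: pKₐ(HI) ≈ -10 — large, highly polarisable; very weak base
water: pKₐ(H₃O⁺) ≈ -1.7
formate: pKₐ(HCOOH) ≈ 3.8 — resonance-stabilised carboxylate
p-nitrophenoxide: pKₐ(p-nitrophenol) ≈ 7.2
hydroxide: pKₐ(H₂O) ≈ 15.7 — strong base; essentially never leaves without prior activation
hydride: pKₐ(H₂) ≈ 36 — extremely strong base; leaves only in special hydride-transfer contexts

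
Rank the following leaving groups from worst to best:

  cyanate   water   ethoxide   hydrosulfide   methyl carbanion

methyl carbanion < ethoxide < hydrosulfide < cyanate < water

water: pKₐ(H₃O⁺) ≈ -1.7 — neutral; leaves from a protonated alcohol (R–OH₂⁺)
cyanate: pKₐ(HOCN) ≈ 3.5
hydrosulfide: pKₐ(H₂S) ≈ 7 — larger and more polarisable than the oxygen analogue
ethoxide: pKₐ(CH₃CH₂OH) ≈ 16 — strong base; alkoxides do not leave unassisted
methyl carbanion: pKₐ(CH₄) ≈ 48 — unstabilised carbanion; the worst conceivable leaving group
Reversing gives the worst-to-best order requested.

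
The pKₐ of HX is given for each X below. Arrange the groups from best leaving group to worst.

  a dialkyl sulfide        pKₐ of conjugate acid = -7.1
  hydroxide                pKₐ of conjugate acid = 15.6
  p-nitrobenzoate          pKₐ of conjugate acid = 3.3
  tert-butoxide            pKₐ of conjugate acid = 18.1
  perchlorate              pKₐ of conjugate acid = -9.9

Lower conjugate-acid pKₐ ⇒ weaker base ⇒ better leaving group.
Sorting by the given values: perchlorate (-9.9), a dialkyl sulfide (-7.1), p-nitrobenzoate (3.3), hydroxide (15.6), tert-butoxide (18.1).

perchlorate > a dialkyl sulfide > p-nitrobenzoate > hydroxide > tert-butoxide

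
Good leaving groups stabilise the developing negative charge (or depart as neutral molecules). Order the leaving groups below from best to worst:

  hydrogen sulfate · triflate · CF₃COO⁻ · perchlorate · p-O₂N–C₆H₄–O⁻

Leaving-group ability tracks the stability of the departed species; conjugate-acid pKₐ is the usual yardstick (lower pKₐ → better LG).
triflate: pKₐ(CF₃SO₃H (triflic acid)) ≈ -14 — charge spread over three oxygens and a CF₃ group; the premier leaving group in synthesis
perchlorate: pKₐ(HClO₄) ≈ -10
hydrogen sulfate: pKₐ(H₂SO₄) ≈ -3 — conjugate base of a strong mineral acid
CF₃COO⁻: pKₐ(CF₃COOH) ≈ 0.2
p-O₂N–C₆H₄–O⁻: pKₐ(p-nitrophenol) ≈ 7.2 — nitro group delocalises the charge; the classic chromogenic LG

triflate > perchlorate > hydrogen sulfate > CF₃COO⁻ > p-O₂N–C₆H₄–O⁻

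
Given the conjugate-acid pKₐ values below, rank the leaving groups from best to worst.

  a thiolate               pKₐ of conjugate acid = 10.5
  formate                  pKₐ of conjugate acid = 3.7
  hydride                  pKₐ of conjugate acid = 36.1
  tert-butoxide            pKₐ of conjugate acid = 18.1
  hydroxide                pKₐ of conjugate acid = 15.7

formate > a thiolate > hydroxide > tert-butoxide > hydride

Lower conjugate-acid pKₐ ⇒ weaker base ⇒ better leaving group.
Sorting by the given values: formate (3.7), a thiolate (10.5), hydroxide (15.7), tert-butoxide (18.1), hydride (36.1).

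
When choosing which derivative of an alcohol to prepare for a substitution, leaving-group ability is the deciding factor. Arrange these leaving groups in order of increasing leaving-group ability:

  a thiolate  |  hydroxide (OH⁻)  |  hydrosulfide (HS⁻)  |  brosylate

hydroxide (OH⁻) < a thiolate < hydrosulfide (HS⁻) < brosylate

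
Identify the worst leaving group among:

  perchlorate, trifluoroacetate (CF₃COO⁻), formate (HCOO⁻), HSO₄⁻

formate (HCOO⁻)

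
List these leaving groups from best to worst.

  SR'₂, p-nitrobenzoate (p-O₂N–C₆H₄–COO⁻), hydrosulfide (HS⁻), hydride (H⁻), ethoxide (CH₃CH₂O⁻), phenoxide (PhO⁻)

SR'₂: pKₐ(R'₂SH⁺) ≈ -7
p-nitrobenzoate (p-O₂N–C₆H₄–COO⁻): pKₐ(p-nitrobenzoic acid) ≈ 3.4 — electron-withdrawing nitro group stabilises the carboxylate
hydrosulfide (HS⁻): pKₐ(H₂S) ≈ 7 — larger and more polarisable than the oxygen analogue
phenoxide (PhO⁻): pKₐ(C₆H₅OH (phenol)) ≈ 10
ethoxide (CH₃CH₂O⁻): pKₐ(CH₃CH₂OH) ≈ 16
hydride (H⁻): pKₐ(H₂) ≈ 36 — extremely strong base; leaves only in special hydride-transfer contexts

SR'₂ > p-nitrobenzoate (p-O₂N–C₆H₄–COO⁻) > hydrosulfide (HS⁻) > phenoxide (PhO⁻) > ethoxide (CH₃CH₂O⁻) > hydride (H⁻)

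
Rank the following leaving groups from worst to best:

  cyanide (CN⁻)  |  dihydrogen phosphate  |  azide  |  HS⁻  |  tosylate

tosylate: pKₐ(p-CH₃C₆H₄SO₃H (TsOH)) ≈ -2.8 — resonance-delocalised arenesulfonate
dihydrogen phosphate: pKₐ(H₃PO₄) ≈ 2.1
azide: pKₐ(HN₃) ≈ 4.7 — linear, resonance-stabilised
HS⁻: pKₐ(H₂S) ≈ 7 — larger and more polarisable than the oxygen analogue
cyanide (CN⁻): pKₐ(HCN) ≈ 9.2
Reversing gives the worst-to-best order requested.

cyanide (CN⁻) < HS⁻ < azide < dihydrogen phosphate < tosylate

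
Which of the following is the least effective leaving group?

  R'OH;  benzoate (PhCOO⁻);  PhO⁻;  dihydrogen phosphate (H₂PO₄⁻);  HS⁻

PhO⁻

Rank by basicity of the departing species: weakest base leaves most easily.
R'OH: pKₐ(R'OH₂⁺) ≈ -2.4
dihydrogen phosphate (H₂PO₄⁻): pKₐ(H₃PO₄) ≈ 2.1
benzoate (PhCOO⁻): pKₐ(C₆H₅COOH) ≈ 4.2
HS⁻: pKₐ(H₂S) ≈ 7
PhO⁻: pKₐ(C₆H₅OH (phenol)) ≈ 10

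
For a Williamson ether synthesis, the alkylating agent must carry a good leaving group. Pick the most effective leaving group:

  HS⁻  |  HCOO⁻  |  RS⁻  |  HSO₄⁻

HSO₄⁻

HSO₄⁻: pKₐ(H₂SO₄) ≈ -3
HCOO⁻: pKₐ(HCOOH) ≈ 3.8
HS⁻: pKₐ(H₂S) ≈ 7
RS⁻: pKₐ(RSH (a thiol)) ≈ 10.5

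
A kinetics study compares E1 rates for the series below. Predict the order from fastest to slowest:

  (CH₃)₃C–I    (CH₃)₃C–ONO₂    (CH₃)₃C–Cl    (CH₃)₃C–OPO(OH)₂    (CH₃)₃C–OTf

(CH₃)₃C–OTf > (CH₃)₃C–I > (CH₃)₃C–Cl > (CH₃)₃C–ONO₂ > (CH₃)₃C–OPO(OH)₂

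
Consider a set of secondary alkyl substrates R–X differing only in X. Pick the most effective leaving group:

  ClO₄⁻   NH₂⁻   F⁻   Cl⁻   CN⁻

ClO₄⁻

The more stable X⁻ (or X) is on its own — i.e. the weaker a base it is — the better a leaving group it makes.
ClO₄⁻: pKₐ(HClO₄) ≈ -10
Cl⁻: pKₐ(HCl) ≈ -7
F⁻: pKₐ(HF) ≈ 3.2
CN⁻: pKₐ(HCN) ≈ 9.2
NH₂⁻: pKₐ(NH₃) ≈ 38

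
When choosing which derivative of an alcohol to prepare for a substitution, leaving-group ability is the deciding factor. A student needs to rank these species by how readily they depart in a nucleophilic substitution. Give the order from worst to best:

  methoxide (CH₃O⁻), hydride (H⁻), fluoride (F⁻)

hydride (H⁻) < methoxide (CH₃O⁻) < fluoride (F⁻)

A good leaving group is a weak base: the lower the pKₐ of its conjugate acid, the more readily it departs.
fluoride (F⁻): pKₐ(HF) ≈ 3.2
methoxide (CH₃O⁻): pKₐ(CH₃OH) ≈ 15.5
hydride (H⁻): pKₐ(H₂) ≈ 36
Listed from poorest to best leaving group as asked.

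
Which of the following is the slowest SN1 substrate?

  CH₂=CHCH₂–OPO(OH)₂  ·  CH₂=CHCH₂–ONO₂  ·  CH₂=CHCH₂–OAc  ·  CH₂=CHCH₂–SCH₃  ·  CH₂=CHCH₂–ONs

CH₂=CHCH₂–SCH₃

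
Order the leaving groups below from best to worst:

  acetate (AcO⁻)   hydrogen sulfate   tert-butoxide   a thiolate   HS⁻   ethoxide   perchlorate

The more stable X⁻ (or X) is on its own — i.e. the weaker a base it is — the better a leaving group it makes.
perchlorate: pKₐ(HClO₄) ≈ -10
hydrogen sulfate: pKₐ(H₂SO₄) ≈ -3
acetate (AcO⁻): pKₐ(CH₃COOH) ≈ 4.8
HS⁻: pKₐ(H₂S) ≈ 7
a thiolate: pKₐ(RSH (a thiol)) ≈ 10.5
ethoxide: pKₐ(CH₃CH₂OH) ≈ 16
tert-butoxide: pKₐ(t-BuOH) ≈ 18

perchlorate > hydrogen sulfate > acetate (AcO⁻) > HS⁻ > a thiolate > ethoxide > tert-butoxide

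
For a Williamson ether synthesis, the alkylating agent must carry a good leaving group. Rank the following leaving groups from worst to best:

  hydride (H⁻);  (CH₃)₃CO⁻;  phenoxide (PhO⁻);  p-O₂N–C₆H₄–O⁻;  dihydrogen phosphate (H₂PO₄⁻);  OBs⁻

Rank by basicity of the departing species: weakest base leaves most easily.
OBs⁻: pKₐ(p-BrC₆H₄SO₃H) ≈ -2.8 — arenesulfonate with a p-bromo substituent
dihydrogen phosphate (H₂PO₄⁻): pKₐ(H₃PO₄) ≈ 2.1 — moderate base; biological leaving group after further activation
p-O₂N–C₆H₄–O⁻: pKₐ(p-nitrophenol) ≈ 7.2
phenoxide (PhO⁻): pKₐ(C₆H₅OH (phenol)) ≈ 10 — resonance into the ring helps, but still a poor LG
(CH₃)₃CO⁻: pKₐ(t-BuOH) ≈ 18
hydride (H⁻): pKₐ(H₂) ≈ 36
Reversing gives the worst-to-best order requested.

hydride (H⁻) < (CH₃)₃CO⁻ < phenoxide (PhO⁻) < p-O₂N–C₆H₄–O⁻ < dihydrogen phosphate (H₂PO₄⁻) < OBs⁻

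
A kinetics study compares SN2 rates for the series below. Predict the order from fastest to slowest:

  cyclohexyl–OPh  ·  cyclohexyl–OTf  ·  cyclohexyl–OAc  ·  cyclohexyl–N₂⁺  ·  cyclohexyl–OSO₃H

Same R in every case — rank the leaving groups.
Rank by basicity of the departing species: weakest base leaves most easily.
cyclohexyl–N₂⁺ loses N₂: no meaningful conjugate acid; N₂ departs as an exceptionally stable neutral molecule
cyclohexyl–OTf loses OTf⁻: pKₐ(CF₃SO₃H (triflic acid)) ≈ -14
cyclohexyl–OSO₃H loses HSO₄⁻: pKₐ(H₂SO₄) ≈ -3
cyclohexyl–OAc loses AcO⁻: pKₐ(CH₃COOH) ≈ 4.8
cyclohexyl–OPh loses PhO⁻: pKₐ(C₆H₅OH (phenol)) ≈ 10

cyclohexyl–N₂⁺ > cyclohexyl–OTf > cyclohexyl–OSO₃H > cyclohexyl–OAc > cyclohexyl–OPh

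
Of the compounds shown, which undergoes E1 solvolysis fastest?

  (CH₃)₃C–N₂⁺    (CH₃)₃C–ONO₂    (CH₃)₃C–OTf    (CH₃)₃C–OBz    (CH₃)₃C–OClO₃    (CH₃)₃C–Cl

(CH₃)₃C–N₂⁺

Same R in every case — rank the leaving groups.
Rank by basicity of the departing species: weakest base leaves most easily.
(CH₃)₃C–N₂⁺ loses N₂: no meaningful conjugate acid; N₂ departs as an exceptionally stable neutral molecule
(CH₃)₃C–OTf loses OTf⁻: pKₐ(CF₃SO₃H (triflic acid)) ≈ -14
(CH₃)₃C–OClO₃ loses ClO₄⁻: pKₐ(HClO₄) ≈ -10
(CH₃)₃C–Cl loses Cl⁻: pKₐ(HCl) ≈ -7
(CH₃)₃C–ONO₂ loses NO₃⁻: pKₐ(HNO₃) ≈ -1.3
(CH₃)₃C–OBz loses PhCOO⁻: pKₐ(C₆H₅COOH) ≈ 4.2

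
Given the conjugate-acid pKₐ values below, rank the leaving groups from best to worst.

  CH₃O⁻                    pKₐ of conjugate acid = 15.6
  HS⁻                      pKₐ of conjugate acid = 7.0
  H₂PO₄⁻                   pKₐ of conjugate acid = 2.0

Lower conjugate-acid pKₐ ⇒ weaker base ⇒ better leaving group.
Sorting by the given values: H₂PO₄⁻ (2.0), HS⁻ (7.0), CH₃O⁻ (15.6).

H₂PO₄⁻ > HS⁻ > CH₃O⁻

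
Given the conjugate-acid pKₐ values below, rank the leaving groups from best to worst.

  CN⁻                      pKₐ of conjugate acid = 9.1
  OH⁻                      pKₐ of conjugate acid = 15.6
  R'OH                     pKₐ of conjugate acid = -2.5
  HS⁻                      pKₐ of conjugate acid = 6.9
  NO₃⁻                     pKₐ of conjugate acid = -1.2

Lower conjugate-acid pKₐ ⇒ weaker base ⇒ better leaving group.
Sorting by the given values: R'OH (-2.5), NO₃⁻ (-1.2), HS⁻ (6.9), CN⁻ (9.1), OH⁻ (15.6).

R'OH > NO₃⁻ > HS⁻ > CN⁻ > OH⁻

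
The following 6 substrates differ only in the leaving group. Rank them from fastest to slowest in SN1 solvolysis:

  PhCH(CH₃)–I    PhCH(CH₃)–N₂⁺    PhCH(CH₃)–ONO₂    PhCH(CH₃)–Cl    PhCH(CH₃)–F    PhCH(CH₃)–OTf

The skeletons are identical, so relative rate is governed entirely by leaving-group ability.
Leaving-group ability tracks the stability of the departed species; conjugate-acid pKₐ is the usual yardstick (lower pKₐ → better LG).
PhCH(CH₃)–N₂⁺ loses N₂: no meaningful conjugate acid; N₂ departs as an exceptionally stable neutral molecule
PhCH(CH₃)–OTf loses OTf⁻: pKₐ(CF₃SO₃H (triflic acid)) ≈ -14
PhCH(CH₃)–I loses I⁻: pKₐ(HI) ≈ -10
PhCH(CH₃)–Cl loses Cl⁻: pKₐ(HCl) ≈ -7
PhCH(CH₃)–ONO₂ loses NO₃⁻: pKₐ(HNO₃) ≈ -1.3
PhCH(CH₃)–F loses F⁻: pKₐ(HF) ≈ 3.2

PhCH(CH₃)–N₂⁺ > PhCH(CH₃)–OTf > PhCH(CH₃)–I > PhCH(CH₃)–Cl > PhCH(CH₃)–ONO₂ > PhCH(CH₃)–F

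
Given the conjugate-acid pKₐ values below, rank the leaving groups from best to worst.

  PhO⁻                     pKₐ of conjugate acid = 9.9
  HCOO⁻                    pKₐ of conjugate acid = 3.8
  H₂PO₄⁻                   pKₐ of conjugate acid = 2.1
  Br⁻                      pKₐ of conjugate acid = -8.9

Br⁻ > H₂PO₄⁻ > HCOO⁻ > PhO⁻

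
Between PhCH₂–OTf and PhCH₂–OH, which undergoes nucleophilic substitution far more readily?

PhCH₂–OTf

From PhCH₂–OH the departing group would be OH⁻ (pKₐ(H₂O) ≈ 15.7). Strong base; essentially never leaves without prior activation.
From PhCH₂–OTf the leaving group is OTf⁻ (pKₐ(CF₃SO₃H (triflic acid)) ≈ -14). Charge spread over three oxygens and a CF₃ group; the premier leaving group in synthesis.
(In practice PhCH₂–OTf is made from PhCH₂–OH by treatment with Tf₂O / 2,6-lutidine, converting the hydroxyl into a triflate.)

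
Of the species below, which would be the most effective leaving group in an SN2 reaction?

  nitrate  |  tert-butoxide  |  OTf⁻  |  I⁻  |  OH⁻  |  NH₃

Leaving-group ability tracks the stability of the departed species; conjugate-acid pKₐ is the usual yardstick (lower pKₐ → better LG).
OTf⁻: pKₐ(CF₃SO₃H (triflic acid)) ≈ -14
I⁻: pKₐ(HI) ≈ -10
nitrate: pKₐ(HNO₃) ≈ -1.3
NH₃: pKₐ(NH₄⁺) ≈ 9.2
OH⁻: pKₐ(H₂O) ≈ 15.7
tert-butoxide: pKₐ(t-BuOH) ≈ 18

OTf⁻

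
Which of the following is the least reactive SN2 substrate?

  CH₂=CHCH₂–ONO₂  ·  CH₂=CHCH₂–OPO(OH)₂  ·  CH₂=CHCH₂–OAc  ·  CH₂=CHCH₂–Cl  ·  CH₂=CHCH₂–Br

Same R in every case — rank the leaving groups.
The more stable X⁻ (or X) is on its own — i.e. the weaker a base it is — the better a leaving group it makes.
CH₂=CHCH₂–Br loses Br⁻: pKₐ(HBr) ≈ -9
CH₂=CHCH₂–Cl loses Cl⁻: pKₐ(HCl) ≈ -7
CH₂=CHCH₂–ONO₂ loses NO₃⁻: pKₐ(HNO₃) ≈ -1.3
CH₂=CHCH₂–OPO(OH)₂ loses H₂PO₄⁻: pKₐ(H₃PO₄) ≈ 2.1
CH₂=CHCH₂–OAc loses AcO⁻: pKₐ(CH₃COOH) ≈ 4.8

CH₂=CHCH₂–OAc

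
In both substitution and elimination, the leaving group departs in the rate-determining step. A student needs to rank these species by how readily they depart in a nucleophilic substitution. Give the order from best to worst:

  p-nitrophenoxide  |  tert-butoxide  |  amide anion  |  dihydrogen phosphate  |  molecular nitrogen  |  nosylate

molecular nitrogen: no meaningful conjugate acid; N₂ departs as an exceptionally stable neutral molecule
nosylate: pKₐ(p-O₂NC₆H₄SO₃H) ≈ -3.5 — p-nitro group further stabilises the sulfonate
dihydrogen phosphate: pKₐ(H₃PO₄) ≈ 2.1 — moderate base; biological leaving group after further activation
p-nitrophenoxide: pKₐ(p-nitrophenol) ≈ 7.2
tert-butoxide: pKₐ(t-BuOH) ≈ 18 — bulky, strongly basic alkoxide
amide anion: pKₐ(NH₃) ≈ 38 — extremely strong base; never a leaving group

molecular nitrogen > nosylate > dihydrogen phosphate > p-nitrophenoxide > tert-butoxide > amide anion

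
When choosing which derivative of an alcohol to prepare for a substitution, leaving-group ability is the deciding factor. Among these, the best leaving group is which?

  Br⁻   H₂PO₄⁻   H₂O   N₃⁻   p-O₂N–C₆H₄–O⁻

A good leaving group is a weak base: the lower the pKₐ of its conjugate acid, the more readily it departs.
Br⁻: pKₐ(HBr) ≈ -9
H₂O: pKₐ(H₃O⁺) ≈ -1.7
H₂PO₄⁻: pKₐ(H₃PO₄) ≈ 2.1
N₃⁻: pKₐ(HN₃) ≈ 4.7
p-O₂N–C₆H₄–O⁻: pKₐ(p-nitrophenol) ≈ 7.2

Br⁻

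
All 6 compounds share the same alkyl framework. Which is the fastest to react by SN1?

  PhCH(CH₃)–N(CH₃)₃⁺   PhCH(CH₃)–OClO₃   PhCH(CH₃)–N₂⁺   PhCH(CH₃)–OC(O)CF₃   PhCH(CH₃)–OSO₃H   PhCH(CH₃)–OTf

Same R in every case — rank the leaving groups.
A good leaving group is a weak base: the lower the pKₐ of its conjugate acid, the more readily it departs.
PhCH(CH₃)–N₂⁺ loses N₂: no meaningful conjugate acid; N₂ departs as an exceptionally stable neutral molecule
PhCH(CH₃)–OTf loses OTf⁻: pKₐ(CF₃SO₃H (triflic acid)) ≈ -14
PhCH(CH₃)–OClO₃ loses ClO₄⁻: pKₐ(HClO₄) ≈ -10
PhCH(CH₃)–OSO₃H loses HSO₄⁻: pKₐ(H₂SO₄) ≈ -3
PhCH(CH₃)–OC(O)CF₃ loses CF₃COO⁻: pKₐ(CF₃COOH) ≈ 0.2
PhCH(CH₃)–N(CH₃)₃⁺ loses NR'₃: pKₐ(R'₃NH⁺) ≈ 10.7

PhCH(CH₃)–N₂⁺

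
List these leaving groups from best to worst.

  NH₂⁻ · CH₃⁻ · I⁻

The more stable X⁻ (or X) is on its own — i.e. the weaker a base it is — the better a leaving group it makes.
I⁻: pKₐ(HI) ≈ -10 — large, highly polarisable; very weak base
NH₂⁻: pKₐ(NH₃) ≈ 38
CH₃⁻: pKₐ(CH₄) ≈ 48 — unstabilised carbanion; the worst conceivable leaving group

I⁻ > NH₂⁻ > CH₃⁻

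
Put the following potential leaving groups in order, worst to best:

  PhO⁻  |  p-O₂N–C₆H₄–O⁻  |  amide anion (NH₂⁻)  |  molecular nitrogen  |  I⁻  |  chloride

amide anion (NH₂⁻) < PhO⁻ < p-O₂N–C₆H₄–O⁻ < chloride < I⁻ < molecular nitrogen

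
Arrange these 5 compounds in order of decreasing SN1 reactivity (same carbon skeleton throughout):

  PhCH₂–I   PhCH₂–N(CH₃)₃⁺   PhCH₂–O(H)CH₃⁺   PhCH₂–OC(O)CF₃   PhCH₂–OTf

PhCH₂–OTf > PhCH₂–I > PhCH₂–O(H)CH₃⁺ > PhCH₂–OC(O)CF₃ > PhCH₂–N(CH₃)₃⁺

With the same alkyl group throughout, only the leaving group differentiates the rates.
A good leaving group is a weak base: the lower the pKₐ of its conjugate acid, the more readily it departs.
PhCH₂–OTf loses OTf⁻: pKₐ(CF₃SO₃H (triflic acid)) ≈ -14
PhCH₂–I loses I⁻: pKₐ(HI) ≈ -10
PhCH₂–O(H)CH₃⁺ loses R'OH: pKₐ(R'OH₂⁺) ≈ -2.4
PhCH₂–OC(O)CF₃ loses CF₃COO⁻: pKₐ(CF₃COOH) ≈ 0.2
PhCH₂–N(CH₃)₃⁺ loses NR'₃: pKₐ(R'₃NH⁺) ≈ 10.7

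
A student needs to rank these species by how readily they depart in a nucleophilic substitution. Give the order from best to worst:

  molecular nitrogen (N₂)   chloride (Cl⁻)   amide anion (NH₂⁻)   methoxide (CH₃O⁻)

molecular nitrogen (N₂) > chloride (Cl⁻) > methoxide (CH₃O⁻) > amide anion (NH₂⁻)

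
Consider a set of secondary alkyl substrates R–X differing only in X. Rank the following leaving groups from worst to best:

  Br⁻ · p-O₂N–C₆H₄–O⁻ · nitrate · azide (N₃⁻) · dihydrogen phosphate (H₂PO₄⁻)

p-O₂N–C₆H₄–O⁻ < azide (N₃⁻) < dihydrogen phosphate (H₂PO₄⁻) < nitrate < Br⁻

Br⁻: pKₐ(HBr) ≈ -9
nitrate: pKₐ(HNO₃) ≈ -1.3
dihydrogen phosphate (H₂PO₄⁻): pKₐ(H₃PO₄) ≈ 2.1
azide (N₃⁻): pKₐ(HN₃) ≈ 4.7
p-O₂N–C₆H₄–O⁻: pKₐ(p-nitrophenol) ≈ 7.2
Listed from poorest to best leaving group as asked.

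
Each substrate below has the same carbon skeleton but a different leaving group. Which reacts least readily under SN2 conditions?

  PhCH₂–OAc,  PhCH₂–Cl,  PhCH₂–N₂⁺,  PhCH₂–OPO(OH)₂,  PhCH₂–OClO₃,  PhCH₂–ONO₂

Same R in every case — rank the leaving groups.
Rank by basicity of the departing species: weakest base leaves most easily.
PhCH₂–N₂⁺ loses N₂: no meaningful conjugate acid; N₂ departs as an exceptionally stable neutral molecule
PhCH₂–OClO₃ loses ClO₄⁻: pKₐ(HClO₄) ≈ -10
PhCH₂–Cl loses Cl⁻: pKₐ(HCl) ≈ -7
PhCH₂–ONO₂ loses NO₃⁻: pKₐ(HNO₃) ≈ -1.3
PhCH₂–OPO(OH)₂ loses H₂PO₄⁻: pKₐ(H₃PO₄) ≈ 2.1
PhCH₂–OAc loses AcO⁻: pKₐ(CH₃COOH) ≈ 4.8

PhCH₂–OAc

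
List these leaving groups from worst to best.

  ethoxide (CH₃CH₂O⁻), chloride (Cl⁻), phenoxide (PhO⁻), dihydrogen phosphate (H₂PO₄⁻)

ethoxide (CH₃CH₂O⁻) < phenoxide (PhO⁻) < dihydrogen phosphate (H₂PO₄⁻) < chloride (Cl⁻)

chloride (Cl⁻): pKₐ(HCl) ≈ -7 — moderately weak base
dihydrogen phosphate (H₂PO₄⁻): pKₐ(H₃PO₄) ≈ 2.1
phenoxide (PhO⁻): pKₐ(C₆H₅OH (phenol)) ≈ 10 — resonance into the ring helps, but still a poor LG
ethoxide (CH₃CH₂O⁻): pKₐ(CH₃CH₂OH) ≈ 16
The question asks for worst first, so the sequence is read in increasing leaving-group ability.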